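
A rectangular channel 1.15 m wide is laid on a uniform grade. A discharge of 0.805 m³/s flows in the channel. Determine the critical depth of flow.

For a rectangular channel, critical depth y_c = (q²/g)^(1/3) where q = Q/b = 0.805/1.15 = 0.7 m²/s.
So y_c = (0.7²/9.81)^(1/3) = 0.368 m.

y_c = 0.368 m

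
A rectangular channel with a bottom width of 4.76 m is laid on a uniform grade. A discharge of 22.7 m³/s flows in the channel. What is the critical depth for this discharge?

For a rectangular channel, critical depth y_c = (q²/g)^(1/3) where q = Q/b = 22.7/4.76 = 4.769 m²/s.
So y_c = (4.769²/9.81)^(1/3) = 1.32 m.

y_c = 1.32 m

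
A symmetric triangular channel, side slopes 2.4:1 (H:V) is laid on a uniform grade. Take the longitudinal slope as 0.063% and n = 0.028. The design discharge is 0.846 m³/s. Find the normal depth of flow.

y_n = 0.855 m

Manning's equation rearranged: A R^(2/3) = nQ / (1·√S) = 0.028 × 0.846 / (√0.00063) = 0.9438.
Trying y = 0.61 m: A R^(2/3) = 0.3836 — low.
Trying y = 0.926 m: A R^(2/3) = 1.168 — high.
Trying y = 0.855 m: A R^(2/3) = 0.9439 — matches.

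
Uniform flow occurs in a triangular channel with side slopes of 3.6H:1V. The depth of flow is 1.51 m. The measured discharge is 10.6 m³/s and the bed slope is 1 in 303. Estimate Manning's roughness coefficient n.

n = 0.036

For a triangular section with side slope z = 3.6: A = zy² = 3.6×1.51² = 8.208 m²; P = 2y√(1+z²) = 2×1.51×3.736 = 11.28 m.
Hydraulic radius R = A/P = 8.208/11.28 = 0.7275 m.
Rearranging Manning's equation: n = (1/Q) A R^(2/3) S^(1/2) = (1/10.6) × 8.208 × 0.7275^(2/3) × √0.0033 = 0.036.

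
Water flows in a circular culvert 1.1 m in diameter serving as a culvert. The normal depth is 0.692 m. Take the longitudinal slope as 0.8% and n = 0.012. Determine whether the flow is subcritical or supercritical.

For a circular section of diameter D = 1.1 m at depth y = 0.692 m, the central angle is θ = 2 arccos(1 − 2y/D) = 3.664 rad. Then A = (D²/8)(θ − sin θ) = 0.6296 m² and P = Dθ/2 = 2.015 m.
Hydraulic radius R = A/P = 0.6296/2.015 = 0.3124 m.
V = (1/n) R^(2/3) √S = (1/0.012) × 0.3124^(2/3) × √0.008 = 3.432 m/s. Hydraulic depth D_h = A/T = 0.6296/1.063 = 0.5925 m.
Froude number Fr = V/√(g·D_h) = 3.432/√(9.81×0.5925) = 1.42, which is greater than 1, so the flow is supercritical.

supercritical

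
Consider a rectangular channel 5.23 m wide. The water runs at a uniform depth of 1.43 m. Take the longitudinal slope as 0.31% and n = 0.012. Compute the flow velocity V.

V = 4.4 m/s

Flow area A = b·y = 5.23 × 1.43 = 7.479 m². Wetted perimeter P = b + 2y = 5.23 + 2×1.43 = 8.09 m.
Hydraulic radius R = A/P = 7.479/8.09 = 0.9245 m.
From Manning's equation, V = (1/n) R^(2/3) S^(1/2) = (1/0.012) × 0.9245^(2/3) × 0.0031^(1/2) = 4.4 m/s.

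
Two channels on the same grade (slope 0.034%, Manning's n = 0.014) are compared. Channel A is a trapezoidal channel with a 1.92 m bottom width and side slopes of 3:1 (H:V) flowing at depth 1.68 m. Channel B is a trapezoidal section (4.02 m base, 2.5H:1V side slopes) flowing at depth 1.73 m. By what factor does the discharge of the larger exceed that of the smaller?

1.36

Channel A: With bottom width b = 1.92 m and side slope z = 3: A = (b + zy)y = (1.92 + 3×1.68)×1.68 = 11.69 m²; P = b + 2y√(1+z²) = 1.92 + 2×1.68×3.162 = 12.55 m. Hydraulic radius R = A/P = 11.69/12.55 = 0.932 m. Q_A = (1/0.014)·11.69·0.932^(2/3)·√0.00034 = 14.69 m³/s.
Channel B: With bottom width b = 4.02 m and side slope z = 2.5: A = (b + zy)y = (4.02 + 2.5×1.73)×1.73 = 14.44 m²; P = b + 2y√(1+z²) = 4.02 + 2×1.73×2.693 = 13.34 m. Hydraulic radius R = A/P = 14.44/13.34 = 1.083 m. Q_B = (1/0.014)·14.44·1.083^(2/3)·√0.00034 = 20.05 m³/s.
The larger discharge is 20.05 m³/s and the smaller is 14.69 m³/s; the ratio is 1.36.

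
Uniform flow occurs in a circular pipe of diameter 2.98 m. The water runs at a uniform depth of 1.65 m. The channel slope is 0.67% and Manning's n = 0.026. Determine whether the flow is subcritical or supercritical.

subcritical

For a circular section of diameter D = 2.98 m at depth y = 1.65 m, the central angle is θ = 2 arccos(1 − 2y/D) = 3.357 rad. Then A = (D²/8)(θ − sin θ) = 3.963 m² and P = Dθ/2 = 5.002 m.
Hydraulic radius R = A/P = 3.963/5.002 = 0.7924 m.
V = (1/n) R^(2/3) √S = (1/0.026) × 0.7924^(2/3) × √0.0067 = 2.696 m/s. Hydraulic depth D_h = A/T = 3.963/2.963 = 1.338 m.
Froude number Fr = V/√(g·D_h) = 2.696/√(9.81×1.338) = 0.744, which is less than 1, so the flow is subcritical.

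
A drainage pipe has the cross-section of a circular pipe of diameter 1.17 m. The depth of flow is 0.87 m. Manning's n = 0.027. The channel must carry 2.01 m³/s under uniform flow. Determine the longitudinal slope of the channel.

For a circular section of diameter D = 1.17 m at depth y = 0.87 m, the central angle is θ = 2 arccos(1 − 2y/D) = 4.159 rad. Then A = (D²/8)(θ − sin θ) = 0.8573 m² and P = Dθ/2 = 2.433 m.
Hydraulic radius R = A/P = 0.8573/2.433 = 0.3523 m.
From Manning's equation, S = [nQ / (1 A R^(2/3))]² = [0.027 × 2.01 / (1 × 0.8573 × 0.3523^(2/3))]² = 0.0161.

S = 0.0161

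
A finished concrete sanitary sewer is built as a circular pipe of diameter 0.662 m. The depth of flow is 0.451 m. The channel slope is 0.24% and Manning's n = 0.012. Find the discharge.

Q = 0.342 m³/s

For a circular section of diameter D = 0.662 m at depth y = 0.451 m, the central angle is θ = 2 arccos(1 − 2y/D) = 3.884 rad. Then A = (D²/8)(θ − sin θ) = 0.2498 m² and P = Dθ/2 = 1.285 m.
Hydraulic radius R = A/P = 0.2498/1.285 = 0.1943 m.
Manning's equation: Q = (1/n) A R^(2/3) S^(1/2) = (1/0.012) × 0.2498 × 0.1943^(2/3) × 0.0024^(1/2) = 0.342 m³/s.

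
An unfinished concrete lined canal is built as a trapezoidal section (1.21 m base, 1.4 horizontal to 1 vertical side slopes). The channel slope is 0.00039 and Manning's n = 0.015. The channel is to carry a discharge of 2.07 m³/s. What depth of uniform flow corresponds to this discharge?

Manning's equation rearranged: A R^(2/3) = nQ / (1·√S) = 0.015 × 2.07 / (√0.00039) = 1.572.
Try y = 0.692 m: A R^(2/3) = 0.8454 — too small.
Try y = 1.08 m: A R^(2/3) = 2.084 — too large.
Try y = 0.943 m: A R^(2/3) = 1.574 — close enough.

y_n = 0.943 m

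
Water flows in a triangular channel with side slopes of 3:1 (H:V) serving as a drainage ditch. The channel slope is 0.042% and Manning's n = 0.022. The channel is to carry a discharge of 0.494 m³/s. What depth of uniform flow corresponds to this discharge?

y_n = 0.629 m

Manning's equation rearranged: A R^(2/3) = nQ / (1·√S) = 0.022 × 0.494 / (√0.00042) = 0.5303.
At y = 0.529 m: A R^(2/3) = 0.334 — low.
At y = 0.695 m: A R^(2/3) = 0.6915 — high.
At y = 0.629 m: A R^(2/3) = 0.53 — close enough.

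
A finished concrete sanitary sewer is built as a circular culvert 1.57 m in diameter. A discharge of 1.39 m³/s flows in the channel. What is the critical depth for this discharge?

At critical depth, Q² T / (g A³) = 1, i.e. A³/T = Q²/g = 1.39²/9.81 = 0.197.
Try y = 0.725 m: A³/T = 0.4263 — high.
Try y = 0.476 m: A³/T = 0.08438 — low.
Try y = 0.593 m: A³/T = 0.1972 — matches.

y_c = 0.593 m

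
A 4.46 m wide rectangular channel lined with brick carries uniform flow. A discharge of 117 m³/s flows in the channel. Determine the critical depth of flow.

For a rectangular channel, critical depth y_c = (q²/g)^(1/3) where q = Q/b = 117/4.46 = 26.23 m²/s.
So y_c = (26.23²/9.81)^(1/3) = 4.12 m.

y_c = 4.12 m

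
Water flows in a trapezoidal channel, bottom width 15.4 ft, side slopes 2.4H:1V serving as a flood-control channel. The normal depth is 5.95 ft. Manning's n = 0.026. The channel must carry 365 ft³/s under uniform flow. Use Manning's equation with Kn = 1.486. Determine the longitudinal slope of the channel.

S = 0.00022

With bottom width b = 15.4 ft and side slope z = 2.4: A = (b + zy)y = (15.4 + 2.4×5.95)×5.95 = 176.6 ft²; P = b + 2y√(1+z²) = 15.4 + 2×5.95×2.6 = 46.34 ft.
Hydraulic radius R = A/P = 176.6/46.34 = 3.811 ft.
From Manning's equation, S = [nQ / (1.486 A R^(2/3))]² = [0.026 × 365 / (1.486 × 176.6 × 3.811^(2/3))]² = 0.00022.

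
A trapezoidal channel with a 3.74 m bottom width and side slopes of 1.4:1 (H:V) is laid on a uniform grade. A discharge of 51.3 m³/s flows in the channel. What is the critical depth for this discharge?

y_c = 2.06 m

At critical depth, Q² T / (g A³) = 1, i.e. A³/T = Q²/g = 51.3²/9.81 = 268.3.
Try y = 2.38 m: A³/T = 458.3 — high.
Try y = 2.06 m: A³/T = 267.2 — ≈ 268.3.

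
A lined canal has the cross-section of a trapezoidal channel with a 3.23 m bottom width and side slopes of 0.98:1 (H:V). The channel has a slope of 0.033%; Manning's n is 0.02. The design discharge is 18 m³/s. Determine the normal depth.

y_n = 2.65 m

Manning's equation rearranged: A R^(2/3) = nQ / (1·√S) = 0.02 × 18 / (√0.00033) = 19.82.
Trying y = 2.25 m: A R^(2/3) = 14.44 — short.
Trying y = 2.96 m: A R^(2/3) = 24.57 — over.
Trying y = 2.65 m: A R^(2/3) = 19.78 — ≈ 19.82.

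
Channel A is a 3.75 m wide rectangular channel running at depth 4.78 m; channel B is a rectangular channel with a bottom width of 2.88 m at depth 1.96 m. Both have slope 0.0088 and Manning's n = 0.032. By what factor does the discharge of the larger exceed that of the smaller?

4.38

Channel A: Flow area A = b·y = 3.75 × 4.78 = 17.93 m². Wetted perimeter P = b + 2y = 3.75 + 2×4.78 = 13.31 m. Hydraulic radius R = A/P = 17.93/13.31 = 1.347 m. Q_A = (1/0.032)·17.93·1.347^(2/3)·√0.0088 = 64.08 m³/s.
Channel B: Flow area A = b·y = 2.88 × 1.96 = 5.645 m². Wetted perimeter P = b + 2y = 2.88 + 2×1.96 = 6.8 m. Hydraulic radius R = A/P = 5.645/6.8 = 0.8301 m. Q_B = (1/0.032)·5.645·0.8301^(2/3)·√0.0088 = 14.62 m³/s.
The larger discharge is 64.08 m³/s and the smaller is 14.62 m³/s; the ratio is 4.38.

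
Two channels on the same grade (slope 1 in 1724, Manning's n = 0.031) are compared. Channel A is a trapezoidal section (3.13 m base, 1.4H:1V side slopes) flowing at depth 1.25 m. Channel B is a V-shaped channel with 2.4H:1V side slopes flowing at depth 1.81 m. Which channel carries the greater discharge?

Channel A: With bottom width b = 3.13 m and side slope z = 1.4: A = (b + zy)y = (3.13 + 1.4×1.25)×1.25 = 6.1 m²; P = b + 2y√(1+z²) = 3.13 + 2×1.25×1.72 = 7.431 m. Hydraulic radius R = A/P = 6.1/7.431 = 0.8209 m. Q_A = (1/0.031)·6.1·0.8209^(2/3)·√0.00058 = 4.155 m³/s.
Channel B: For a triangular section with side slope z = 2.4: A = zy² = 2.4×1.81² = 7.863 m²; P = 2y√(1+z²) = 2×1.81×2.6 = 9.412 m. Hydraulic radius R = A/P = 7.863/9.412 = 0.8354 m. Q_B = (1/0.031)·7.863·0.8354^(2/3)·√0.00058 = 5.418 m³/s.
Q_A = 4.155 m³/s vs Q_B = 5.418 m³/s, so channel B carries more.

channel B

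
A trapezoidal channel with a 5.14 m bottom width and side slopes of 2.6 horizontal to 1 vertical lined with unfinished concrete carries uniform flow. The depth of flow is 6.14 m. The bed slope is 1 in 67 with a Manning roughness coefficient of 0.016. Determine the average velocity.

V = 16.9 m/s

With bottom width b = 5.14 m and side slope z = 2.6: A = (b + zy)y = (5.14 + 2.6×6.14)×6.14 = 129.6 m²; P = b + 2y√(1+z²) = 5.14 + 2×6.14×2.786 = 39.35 m.
Hydraulic radius R = A/P = 129.6/39.35 = 3.293 m.
From Manning's equation, V = (1/n) R^(2/3) S^(1/2) = (1/0.016) × 3.293^(2/3) × 0.01493^(1/2) = 16.9 m/s.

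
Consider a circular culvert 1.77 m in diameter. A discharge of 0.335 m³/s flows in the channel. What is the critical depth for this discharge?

At critical depth, Q² T / (g A³) = 1, i.e. A³/T = Q²/g = 0.335²/9.81 = 0.01144.
At y = 0.199 m: A³/T = 0.003143 — too small.
At y = 0.307 m: A³/T = 0.01736 — too large.
At y = 0.276 m: A³/T = 0.01143 — close enough.

y_c = 0.276 m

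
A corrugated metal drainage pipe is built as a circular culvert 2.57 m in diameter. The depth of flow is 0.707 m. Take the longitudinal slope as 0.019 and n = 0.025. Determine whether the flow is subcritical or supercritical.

For a circular section of diameter D = 2.57 m at depth y = 0.707 m, the central angle is θ = 2 arccos(1 − 2y/D) = 2.208 rad. Then A = (D²/8)(θ − sin θ) = 1.16 m² and P = Dθ/2 = 2.838 m.
Hydraulic radius R = A/P = 1.16/2.838 = 0.4088 m.
V = (1/n) R^(2/3) √S = (1/0.025) × 0.4088^(2/3) × √0.019 = 3.037 m/s. Hydraulic depth D_h = A/T = 1.16/2.295 = 0.5054 m.
Froude number Fr = V/√(g·D_h) = 3.037/√(9.81×0.5054) = 1.36, which is greater than 1, so the flow is supercritical.

supercritical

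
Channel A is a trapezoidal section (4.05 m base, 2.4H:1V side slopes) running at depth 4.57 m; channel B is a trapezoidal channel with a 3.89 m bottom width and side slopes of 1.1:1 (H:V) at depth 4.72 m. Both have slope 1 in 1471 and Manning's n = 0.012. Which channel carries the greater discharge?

Channel A: With bottom width b = 4.05 m and side slope z = 2.4: A = (b + zy)y = (4.05 + 2.4×4.57)×4.57 = 68.63 m²; P = b + 2y√(1+z²) = 4.05 + 2×4.57×2.6 = 27.81 m. Hydraulic radius R = A/P = 68.63/27.81 = 2.468 m. Q_A = (1/0.012)·68.63·2.468^(2/3)·√0.0006798 = 272.3 m³/s.
Channel B: With bottom width b = 3.89 m and side slope z = 1.1: A = (b + zy)y = (3.89 + 1.1×4.72)×4.72 = 42.87 m²; P = b + 2y√(1+z²) = 3.89 + 2×4.72×1.487 = 17.92 m. Hydraulic radius R = A/P = 42.87/17.92 = 2.392 m. Q_B = (1/0.012)·42.87·2.392^(2/3)·√0.0006798 = 166.6 m³/s.
Q_A = 272.3 m³/s vs Q_B = 166.6 m³/s, so channel A carries more.

channel A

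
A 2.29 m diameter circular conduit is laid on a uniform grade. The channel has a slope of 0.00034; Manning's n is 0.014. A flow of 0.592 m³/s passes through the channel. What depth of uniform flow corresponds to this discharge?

y_n = 0.616 m

Manning's equation rearranged: A R^(2/3) = nQ / (1·√S) = 0.014 × 0.592 / (√0.00034) = 0.4495.
At y = 0.762 m: A R^(2/3) = 0.6785 — too large.
At y = 0.616 m: A R^(2/3) = 0.4495 — ≈ 0.4495.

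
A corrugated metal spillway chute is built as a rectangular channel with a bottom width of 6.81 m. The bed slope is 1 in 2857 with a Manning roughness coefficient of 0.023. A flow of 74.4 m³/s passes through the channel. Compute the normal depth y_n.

y_n = 7.6 m

Manning's equation rearranged: A R^(2/3) = nQ / (1·√S) = 0.023 × 74.4 / (√0.00035) = 91.47.
At y = 9.45 m: A R^(2/3) = 118.6 — high.
At y = 7.6 m: A R^(2/3) = 91.52 — ≈ 91.47.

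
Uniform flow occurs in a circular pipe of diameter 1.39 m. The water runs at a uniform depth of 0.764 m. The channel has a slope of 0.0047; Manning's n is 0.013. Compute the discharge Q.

Q = 2.31 m³/s

For a circular section of diameter D = 1.39 m at depth y = 0.764 m, the central angle is θ = 2 arccos(1 − 2y/D) = 3.34 rad. Then A = (D²/8)(θ − sin θ) = 0.8545 m² and P = Dθ/2 = 2.322 m.
Hydraulic radius R = A/P = 0.8545/2.322 = 0.3681 m.
Manning's equation: Q = (1/n) A R^(2/3) S^(1/2) = (1/0.013) × 0.8545 × 0.3681^(2/3) × 0.0047^(1/2) = 2.31 m³/s.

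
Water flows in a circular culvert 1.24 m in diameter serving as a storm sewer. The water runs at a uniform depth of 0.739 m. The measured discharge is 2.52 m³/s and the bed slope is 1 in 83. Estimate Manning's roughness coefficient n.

n = 0.016

For a circular section of diameter D = 1.24 m at depth y = 0.739 m, the central angle is θ = 2 arccos(1 − 2y/D) = 3.528 rad. Then A = (D²/8)(θ − sin θ) = 0.7505 m² and P = Dθ/2 = 2.187 m.
Hydraulic radius R = A/P = 0.7505/2.187 = 0.3431 m.
Rearranging Manning's equation: n = (1/Q) A R^(2/3) S^(1/2) = (1/2.52) × 0.7505 × 0.3431^(2/3) × √0.01205 = 0.016.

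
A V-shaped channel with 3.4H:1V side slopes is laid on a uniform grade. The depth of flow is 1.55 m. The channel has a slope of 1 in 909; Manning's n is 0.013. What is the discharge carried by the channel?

For a triangular section with side slope z = 3.4: A = zy² = 3.4×1.55² = 8.168 m²; P = 2y√(1+z²) = 2×1.55×3.544 = 10.99 m.
Hydraulic radius R = A/P = 8.168/10.99 = 0.7435 m.
Manning's equation: Q = (1/n) A R^(2/3) S^(1/2) = (1/0.013) × 8.168 × 0.7435^(2/3) × 0.0011^(1/2) = 17.1 m³/s.

Q = 17.1 m³/s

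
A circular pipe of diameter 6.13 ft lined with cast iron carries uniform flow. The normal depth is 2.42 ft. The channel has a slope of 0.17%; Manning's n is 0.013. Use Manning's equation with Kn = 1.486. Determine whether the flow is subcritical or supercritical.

For a circular section of diameter D = 6.13 ft at depth y = 2.42 ft, the central angle is θ = 2 arccos(1 − 2y/D) = 2.718 rad. Then A = (D²/8)(θ − sin θ) = 10.83 ft² and P = Dθ/2 = 8.329 ft.
Hydraulic radius R = A/P = 10.83/8.329 = 1.3 ft.
V = (1.486/n) R^(2/3) √S = (1.486/0.013) × 1.3^(2/3) × √0.0017 = 5.615 ft/s. Hydraulic depth D_h = A/T = 10.83/5.993 = 1.808 ft.
Froude number Fr = V/√(g·D_h) = 5.615/√(32.2×1.808) = 0.736, which is less than 1, so the flow is subcritical.

subcritical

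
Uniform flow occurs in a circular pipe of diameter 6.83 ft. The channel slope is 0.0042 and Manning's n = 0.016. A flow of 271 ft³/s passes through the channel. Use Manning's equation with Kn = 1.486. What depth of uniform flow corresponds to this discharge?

y_n = 4.88 ft

Manning's equation rearranged: A R^(2/3) = nQ / (1.486·√S) = 0.016 × 271 / (1.486 × √0.0042) = 45.02.
Trying y = 5.32 ft: A R^(2/3) = 49.78 — over.
Trying y = 4.01 ft: A R^(2/3) = 34.01 — short.
Trying y = 4.88 ft: A R^(2/3) = 44.99 — close enough.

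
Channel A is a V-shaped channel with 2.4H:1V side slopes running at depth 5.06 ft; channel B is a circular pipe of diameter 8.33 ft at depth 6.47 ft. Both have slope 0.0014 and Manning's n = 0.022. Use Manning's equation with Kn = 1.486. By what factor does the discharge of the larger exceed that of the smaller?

Channel A: For a triangular section with side slope z = 2.4: A = zy² = 2.4×5.06² = 61.45 ft²; P = 2y√(1+z²) = 2×5.06×2.6 = 26.31 ft. Hydraulic radius R = A/P = 61.45/26.31 = 2.335 ft. Q_A = (1.486/0.022)·61.45·2.335^(2/3)·√0.0014 = 273.4 ft³/s.
Channel B: For a circular section of diameter D = 8.33 ft at depth y = 6.47 ft, the central angle is θ = 2 arccos(1 − 2y/D) = 4.315 rad. Then A = (D²/8)(θ − sin θ) = 45.42 ft² and P = Dθ/2 = 17.97 ft. Hydraulic radius R = A/P = 45.42/17.97 = 2.527 ft. Q_B = (1.486/0.022)·45.42·2.527^(2/3)·√0.0014 = 213 ft³/s.
The larger discharge is 273.4 ft³/s and the smaller is 213 ft³/s; the ratio is 1.28.

1.28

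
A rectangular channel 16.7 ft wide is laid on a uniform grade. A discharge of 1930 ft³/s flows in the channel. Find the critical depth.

For a rectangular channel, critical depth y_c = (q²/g)^(1/3) where q = Q/b = 1930/16.7 = 115.6 ft²/s.
So y_c = (115.6²/32.2)^(1/3) = 7.46 ft.

y_c = 7.46 ft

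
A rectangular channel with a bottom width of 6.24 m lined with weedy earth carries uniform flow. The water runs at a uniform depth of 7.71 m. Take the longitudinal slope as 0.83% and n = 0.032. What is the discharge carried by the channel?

Flow area A = b·y = 6.24 × 7.71 = 48.11 m². Wetted perimeter P = b + 2y = 6.24 + 2×7.71 = 21.66 m.
Hydraulic radius R = A/P = 48.11/21.66 = 2.221 m.
Manning's equation: Q = (1/n) A R^(2/3) S^(1/2) = (1/0.032) × 48.11 × 2.221^(2/3) × 0.0083^(1/2) = 233 m³/s.

Q = 233 m³/s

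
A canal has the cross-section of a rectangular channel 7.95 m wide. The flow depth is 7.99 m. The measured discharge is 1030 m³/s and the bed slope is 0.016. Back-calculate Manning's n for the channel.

Flow area A = b·y = 7.95 × 7.99 = 63.52 m². Wetted perimeter P = b + 2y = 7.95 + 2×7.99 = 23.93 m.
Hydraulic radius R = A/P = 63.52/23.93 = 2.654 m.
Rearranging Manning's equation: n = (1/Q) A R^(2/3) S^(1/2) = (1/1030) × 63.52 × 2.654^(2/3) × √0.016 = 0.015.

n = 0.015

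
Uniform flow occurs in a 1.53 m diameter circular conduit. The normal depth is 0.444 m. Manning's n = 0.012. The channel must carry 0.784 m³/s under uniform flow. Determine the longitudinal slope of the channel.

For a circular section of diameter D = 1.53 m at depth y = 0.444 m, the central angle is θ = 2 arccos(1 − 2y/D) = 2.276 rad. Then A = (D²/8)(θ − sin θ) = 0.443 m² and P = Dθ/2 = 1.741 m.
Hydraulic radius R = A/P = 0.443/1.741 = 0.2545 m.
From Manning's equation, S = [nQ / (1 A R^(2/3))]² = [0.012 × 0.784 / (1 × 0.443 × 0.2545^(2/3))]² = 0.0028.

S = 0.0028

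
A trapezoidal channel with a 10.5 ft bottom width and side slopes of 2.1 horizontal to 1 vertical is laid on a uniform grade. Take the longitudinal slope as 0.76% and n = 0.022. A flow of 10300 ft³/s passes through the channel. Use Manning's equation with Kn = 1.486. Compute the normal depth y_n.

Manning's equation rearranged: A R^(2/3) = nQ / (1.486·√S) = 0.022 × 10300 / (1.486 × √0.0076) = 1749.
Try y = 11.1 ft: A R^(2/3) = 1245 — short.
Try y = 12.9 ft: A R^(2/3) = 1754 — close enough.

y_n = 12.9 ft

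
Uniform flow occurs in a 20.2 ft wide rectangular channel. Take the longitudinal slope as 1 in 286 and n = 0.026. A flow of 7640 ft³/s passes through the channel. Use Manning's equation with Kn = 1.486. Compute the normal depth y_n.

y_n = 29.2 ft

Manning's equation rearranged: A R^(2/3) = nQ / (1.486·√S) = 0.026 × 7640 / (1.486 × √0.003497) = 2261.
At y = 23.1 ft: A R^(2/3) = 1712 — short.
At y = 33.8 ft: A R^(2/3) = 2680 — over.
At y = 29.2 ft: A R^(2/3) = 2261 — close enough.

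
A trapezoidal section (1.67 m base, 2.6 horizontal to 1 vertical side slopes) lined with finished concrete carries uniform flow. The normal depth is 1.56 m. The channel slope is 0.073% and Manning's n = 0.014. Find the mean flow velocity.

With bottom width b = 1.67 m and side slope z = 2.6: A = (b + zy)y = (1.67 + 2.6×1.56)×1.56 = 8.933 m²; P = b + 2y√(1+z²) = 1.67 + 2×1.56×2.786 = 10.36 m.
Hydraulic radius R = A/P = 8.933/10.36 = 0.8621 m.
From Manning's equation, V = (1/n) R^(2/3) S^(1/2) = (1/0.014) × 0.8621^(2/3) × 0.00073^(1/2) = 1.75 m/s.

V = 1.75 m/s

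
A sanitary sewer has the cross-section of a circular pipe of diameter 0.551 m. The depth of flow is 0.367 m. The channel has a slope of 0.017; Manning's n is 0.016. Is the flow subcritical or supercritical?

For a circular section of diameter D = 0.551 m at depth y = 0.367 m, the central angle is θ = 2 arccos(1 − 2y/D) = 3.819 rad. Then A = (D²/8)(θ − sin θ) = 0.1687 m² and P = Dθ/2 = 1.052 m.
Hydraulic radius R = A/P = 0.1687/1.052 = 0.1604 m.
V = (1/n) R^(2/3) √S = (1/0.016) × 0.1604^(2/3) × √0.017 = 2.405 m/s. Hydraulic depth D_h = A/T = 0.1687/0.5197 = 0.3246 m.
Froude number Fr = V/√(g·D_h) = 2.405/√(9.81×0.3246) = 1.35, which is greater than 1, so the flow is supercritical.

supercritical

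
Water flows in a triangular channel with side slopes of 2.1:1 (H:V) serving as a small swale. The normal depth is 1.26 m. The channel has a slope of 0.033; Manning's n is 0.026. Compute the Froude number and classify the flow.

For a triangular section with side slope z = 2.1: A = zy² = 2.1×1.26² = 3.334 m²; P = 2y√(1+z²) = 2×1.26×2.326 = 5.861 m.
Hydraulic radius R = A/P = 3.334/5.861 = 0.5688 m.
V = (1/n) R^(2/3) √S = (1/0.026) × 0.5688^(2/3) × √0.033 = 4.796 m/s. Hydraulic depth D_h = A/T = 3.334/5.292 = 0.63 m.
Froude number Fr = V/√(g·D_h) = 4.796/√(9.81×0.63) = 1.93, which is greater than 1, so the flow is supercritical.

supercritical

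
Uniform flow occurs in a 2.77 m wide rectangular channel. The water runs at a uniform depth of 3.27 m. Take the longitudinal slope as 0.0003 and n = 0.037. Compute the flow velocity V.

V = 0.46 m/s

Flow area A = b·y = 2.77 × 3.27 = 9.058 m². Wetted perimeter P = b + 2y = 2.77 + 2×3.27 = 9.31 m.
Hydraulic radius R = A/P = 9.058/9.31 = 0.9729 m.
From Manning's equation, V = (1/n) R^(2/3) S^(1/2) = (1/0.037) × 0.9729^(2/3) × 0.0003^(1/2) = 0.46 m/s.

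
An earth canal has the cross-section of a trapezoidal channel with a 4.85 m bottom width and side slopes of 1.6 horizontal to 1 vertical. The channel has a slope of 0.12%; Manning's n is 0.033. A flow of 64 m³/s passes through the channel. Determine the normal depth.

Manning's equation rearranged: A R^(2/3) = nQ / (1·√S) = 0.033 × 64 / (√0.0012) = 60.97.
Trying y = 2.8 m: A R^(2/3) = 37.13 — low.
Trying y = 4.55 m: A R^(2/3) = 101.8 — high.
Trying y = 3.57 m: A R^(2/3) = 61.01 — matches.

y_n = 3.57 m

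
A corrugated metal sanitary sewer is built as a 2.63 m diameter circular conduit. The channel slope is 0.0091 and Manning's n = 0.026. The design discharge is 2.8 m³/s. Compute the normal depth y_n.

y_n = 0.768 m

Manning's equation rearranged: A R^(2/3) = nQ / (1·√S) = 0.026 × 2.8 / (√0.0091) = 0.7632.
At y = 0.572 m: A R^(2/3) = 0.426 — too small.
At y = 0.768 m: A R^(2/3) = 0.7634 — matches.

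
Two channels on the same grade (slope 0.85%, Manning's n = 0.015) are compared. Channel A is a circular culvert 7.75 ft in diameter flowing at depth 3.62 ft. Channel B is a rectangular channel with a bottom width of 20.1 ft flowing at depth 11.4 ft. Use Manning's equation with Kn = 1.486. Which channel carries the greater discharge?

Channel A: For a circular section of diameter D = 7.75 ft at depth y = 3.62 ft, the central angle is θ = 2 arccos(1 − 2y/D) = 3.01 rad. Then A = (D²/8)(θ − sin θ) = 21.61 ft² and P = Dθ/2 = 11.66 ft. Hydraulic radius R = A/P = 21.61/11.66 = 1.853 ft. Q_A = (1.486/0.015)·21.61·1.853^(2/3)·√0.0085 = 297.8 ft³/s.
Channel B: Flow area A = b·y = 20.1 × 11.4 = 229.1 ft². Wetted perimeter P = b + 2y = 20.1 + 2×11.4 = 42.9 ft. Hydraulic radius R = A/P = 229.1/42.9 = 5.341 ft. Q_B = (1.486/0.015)·229.1·5.341^(2/3)·√0.0085 = 6395 ft³/s.
Q_A = 297.8 ft³/s vs Q_B = 6395 ft³/s, so channel B carries more.

channel B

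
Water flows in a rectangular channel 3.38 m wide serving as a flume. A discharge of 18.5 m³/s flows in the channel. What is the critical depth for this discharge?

y_c = 1.45 m

For a rectangular channel, critical depth y_c = (q²/g)^(1/3) where q = Q/b = 18.5/3.38 = 5.473 m²/s.
So y_c = (5.473²/9.81)^(1/3) = 1.45 m.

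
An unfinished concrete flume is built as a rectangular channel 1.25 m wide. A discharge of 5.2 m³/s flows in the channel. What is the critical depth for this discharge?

y_c = 1.21 m

For a rectangular channel, critical depth y_c = (q²/g)^(1/3) where q = Q/b = 5.2/1.25 = 4.16 m²/s.
So y_c = (4.16²/9.81)^(1/3) = 1.21 m.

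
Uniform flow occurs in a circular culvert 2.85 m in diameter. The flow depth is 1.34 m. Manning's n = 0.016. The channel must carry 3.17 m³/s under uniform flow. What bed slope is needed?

S = 0.000491

For a circular section of diameter D = 2.85 m at depth y = 1.34 m, the central angle is θ = 2 arccos(1 − 2y/D) = 3.022 rad. Then A = (D²/8)(θ − sin θ) = 2.948 m² and P = Dθ/2 = 4.307 m.
Hydraulic radius R = A/P = 2.948/4.307 = 0.6844 m.
From Manning's equation, S = [nQ / (1 A R^(2/3))]² = [0.016 × 3.17 / (1 × 2.948 × 0.6844^(2/3))]² = 0.000491.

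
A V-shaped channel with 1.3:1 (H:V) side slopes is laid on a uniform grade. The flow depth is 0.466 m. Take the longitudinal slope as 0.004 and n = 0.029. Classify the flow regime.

For a triangular section with side slope z = 1.3: A = zy² = 1.3×0.466² = 0.2823 m²; P = 2y√(1+z²) = 2×0.466×1.64 = 1.529 m.
Hydraulic radius R = A/P = 0.2823/1.529 = 0.1847 m.
V = (1/n) R^(2/3) √S = (1/0.029) × 0.1847^(2/3) × √0.004 = 0.7073 m/s. Hydraulic depth D_h = A/T = 0.2823/1.212 = 0.233 m.
Froude number Fr = V/√(g·D_h) = 0.7073/√(9.81×0.233) = 0.468, which is less than 1, so the flow is subcritical.

subcritical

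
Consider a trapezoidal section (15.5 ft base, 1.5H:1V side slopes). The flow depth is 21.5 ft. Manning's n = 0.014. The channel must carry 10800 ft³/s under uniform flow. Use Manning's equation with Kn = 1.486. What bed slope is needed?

S = 0.0004

With bottom width b = 15.5 ft and side slope z = 1.5: A = (b + zy)y = (15.5 + 1.5×21.5)×21.5 = 1027 ft²; P = b + 2y√(1+z²) = 15.5 + 2×21.5×1.803 = 93.02 ft.
Hydraulic radius R = A/P = 1027/93.02 = 11.04 ft.
From Manning's equation, S = [nQ / (1.486 A R^(2/3))]² = [0.014 × 10800 / (1.486 × 1027 × 11.04^(2/3))]² = 0.0004.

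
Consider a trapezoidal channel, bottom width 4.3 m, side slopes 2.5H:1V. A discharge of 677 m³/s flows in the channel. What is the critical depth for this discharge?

y_c = 6.04 m

At critical depth, Q² T / (g A³) = 1, i.e. A³/T = Q²/g = 677²/9.81 = 46720.
At y = 5.34 m: A³/T = 27010 — low.
At y = 6.78 m: A³/T = 78290 — high.
At y = 6.04 m: A³/T = 46630 — ≈ 46720.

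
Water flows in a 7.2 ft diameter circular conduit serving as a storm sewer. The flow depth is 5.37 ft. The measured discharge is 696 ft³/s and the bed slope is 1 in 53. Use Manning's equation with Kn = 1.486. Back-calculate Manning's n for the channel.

For a circular section of diameter D = 7.2 ft at depth y = 5.37 ft, the central angle is θ = 2 arccos(1 − 2y/D) = 4.17 rad. Then A = (D²/8)(θ − sin θ) = 32.57 ft² and P = Dθ/2 = 15.01 ft.
Hydraulic radius R = A/P = 32.57/15.01 = 2.17 ft.
Rearranging Manning's equation: n = (1.486/Q) A R^(2/3) S^(1/2) = (1.486/696) × 32.57 × 2.17^(2/3) × √0.01887 = 0.016.

n = 0.016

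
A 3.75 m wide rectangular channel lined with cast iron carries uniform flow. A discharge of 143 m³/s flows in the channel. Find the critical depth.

For a rectangular channel, critical depth y_c = (q²/g)^(1/3) where q = Q/b = 143/3.75 = 38.13 m²/s.
So y_c = (38.13²/9.81)^(1/3) = 5.29 m.

y_c = 5.29 m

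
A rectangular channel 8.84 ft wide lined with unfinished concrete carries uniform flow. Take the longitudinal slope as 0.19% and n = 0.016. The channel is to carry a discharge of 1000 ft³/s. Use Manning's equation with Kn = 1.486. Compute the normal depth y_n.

y_n = 12.7 ft

Manning's equation rearranged: A R^(2/3) = nQ / (1.486·√S) = 0.016 × 1000 / (1.486 × √0.0019) = 247.
Try y = 9.72 ft: A R^(2/3) = 180.3 — low.
Try y = 14.1 ft: A R^(2/3) = 279.9 — high.
Try y = 12.7 ft: A R^(2/3) = 247.8 — ≈ 247.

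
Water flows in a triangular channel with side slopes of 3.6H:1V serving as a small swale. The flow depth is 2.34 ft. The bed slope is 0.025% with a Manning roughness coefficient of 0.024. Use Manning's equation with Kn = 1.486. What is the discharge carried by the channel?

For a triangular section with side slope z = 3.6: A = zy² = 3.6×2.34² = 19.71 ft²; P = 2y√(1+z²) = 2×2.34×3.736 = 17.49 ft.
Hydraulic radius R = A/P = 19.71/17.49 = 1.127 ft.
Manning's equation: Q = (1.486/n) A R^(2/3) S^(1/2) = (1.486/0.024) × 19.71 × 1.127^(2/3) × 0.00025^(1/2) = 20.9 ft³/s.

Q = 20.9 ft³/s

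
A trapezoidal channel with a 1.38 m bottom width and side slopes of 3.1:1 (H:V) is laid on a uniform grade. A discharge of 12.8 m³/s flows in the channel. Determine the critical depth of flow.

At critical depth, Q² T / (g A³) = 1, i.e. A³/T = Q²/g = 12.8²/9.81 = 16.7.
Trying y = 1.31 m: A³/T = 38.11 — too large.
Trying y = 0.871 m: A³/T = 6.619 — too small.
Trying y = 1.08 m: A³/T = 16.49 — ≈ 16.7.

y_c = 1.08 m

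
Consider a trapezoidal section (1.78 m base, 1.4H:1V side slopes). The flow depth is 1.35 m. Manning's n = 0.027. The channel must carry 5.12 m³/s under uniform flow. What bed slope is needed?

S = 0.0011

With bottom width b = 1.78 m and side slope z = 1.4: A = (b + zy)y = (1.78 + 1.4×1.35)×1.35 = 4.955 m²; P = b + 2y√(1+z²) = 1.78 + 2×1.35×1.72 = 6.425 m.
Hydraulic radius R = A/P = 4.955/6.425 = 0.7711 m.
From Manning's equation, S = [nQ / (1 A R^(2/3))]² = [0.027 × 5.12 / (1 × 4.955 × 0.7711^(2/3))]² = 0.0011.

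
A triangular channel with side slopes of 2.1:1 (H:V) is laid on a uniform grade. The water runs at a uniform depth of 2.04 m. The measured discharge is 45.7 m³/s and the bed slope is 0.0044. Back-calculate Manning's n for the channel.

n = 0.012

For a triangular section with side slope z = 2.1: A = zy² = 2.1×2.04² = 8.739 m²; P = 2y√(1+z²) = 2×2.04×2.326 = 9.49 m.
Hydraulic radius R = A/P = 8.739/9.49 = 0.9209 m.
Rearranging Manning's equation: n = (1/Q) A R^(2/3) S^(1/2) = (1/45.7) × 8.739 × 0.9209^(2/3) × √0.0044 = 0.012.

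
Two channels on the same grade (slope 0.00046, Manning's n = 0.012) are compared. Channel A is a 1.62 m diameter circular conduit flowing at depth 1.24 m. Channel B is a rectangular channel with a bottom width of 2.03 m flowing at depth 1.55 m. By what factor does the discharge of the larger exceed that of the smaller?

Channel A: For a circular section of diameter D = 1.62 m at depth y = 1.24 m, the central angle is θ = 2 arccos(1 − 2y/D) = 4.261 rad. Then A = (D²/8)(θ − sin θ) = 1.693 m² and P = Dθ/2 = 3.451 m. Hydraulic radius R = A/P = 1.693/3.451 = 0.4905 m. Q_A = (1/0.012)·1.693·0.4905^(2/3)·√0.00046 = 1.882 m³/s.
Channel B: Flow area A = b·y = 2.03 × 1.55 = 3.146 m². Wetted perimeter P = b + 2y = 2.03 + 2×1.55 = 5.13 m. Hydraulic radius R = A/P = 3.146/5.13 = 0.6134 m. Q_B = (1/0.012)·3.146·0.6134^(2/3)·√0.00046 = 4.06 m³/s.
The larger discharge is 4.06 m³/s and the smaller is 1.882 m³/s; the ratio is 2.16.

2.16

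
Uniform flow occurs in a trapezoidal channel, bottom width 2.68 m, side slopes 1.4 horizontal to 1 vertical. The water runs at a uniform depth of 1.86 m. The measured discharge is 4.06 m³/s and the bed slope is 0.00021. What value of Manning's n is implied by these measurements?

With bottom width b = 2.68 m and side slope z = 1.4: A = (b + zy)y = (2.68 + 1.4×1.86)×1.86 = 9.828 m²; P = b + 2y√(1+z²) = 2.68 + 2×1.86×1.72 = 9.08 m.
Hydraulic radius R = A/P = 9.828/9.08 = 1.082 m.
Rearranging Manning's equation: n = (1/Q) A R^(2/3) S^(1/2) = (1/4.06) × 9.828 × 1.082^(2/3) × √0.00021 = 0.037.

n = 0.037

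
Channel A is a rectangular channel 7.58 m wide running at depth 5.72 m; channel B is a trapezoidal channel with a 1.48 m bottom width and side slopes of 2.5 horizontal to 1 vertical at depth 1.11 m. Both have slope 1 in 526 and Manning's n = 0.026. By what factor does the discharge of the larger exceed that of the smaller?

21.6

Channel A: Flow area A = b·y = 7.58 × 5.72 = 43.36 m². Wetted perimeter P = b + 2y = 7.58 + 2×5.72 = 19.02 m. Hydraulic radius R = A/P = 43.36/19.02 = 2.28 m. Q_A = (1/0.026)·43.36·2.28^(2/3)·√0.001901 = 125.9 m³/s.
Channel B: With bottom width b = 1.48 m and side slope z = 2.5: A = (b + zy)y = (1.48 + 2.5×1.11)×1.11 = 4.723 m²; P = b + 2y√(1+z²) = 1.48 + 2×1.11×2.693 = 7.458 m. Hydraulic radius R = A/P = 4.723/7.458 = 0.6333 m. Q_B = (1/0.026)·4.723·0.6333^(2/3)·√0.001901 = 5.841 m³/s.
The larger discharge is 125.9 m³/s and the smaller is 5.841 m³/s; the ratio is 21.6.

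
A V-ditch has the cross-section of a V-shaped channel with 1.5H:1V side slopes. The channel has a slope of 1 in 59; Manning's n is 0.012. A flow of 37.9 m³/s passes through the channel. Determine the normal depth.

Manning's equation rearranged: A R^(2/3) = nQ / (1·√S) = 0.012 × 37.9 / (√0.01695) = 3.493.
At y = 1.86 m: A R^(2/3) = 4.374 — over.
At y = 1.46 m: A R^(2/3) = 2.293 — short.
At y = 1.71 m: A R^(2/3) = 3.495 — ≈ 3.493.

y_n = 1.71 m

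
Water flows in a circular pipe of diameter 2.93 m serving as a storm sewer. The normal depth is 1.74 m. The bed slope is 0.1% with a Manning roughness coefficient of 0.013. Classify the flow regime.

For a circular section of diameter D = 2.93 m at depth y = 1.74 m, the central angle is θ = 2 arccos(1 − 2y/D) = 3.519 rad. Then A = (D²/8)(θ − sin θ) = 4.172 m² and P = Dθ/2 = 5.156 m.
Hydraulic radius R = A/P = 4.172/5.156 = 0.8093 m.
V = (1/n) R^(2/3) √S = (1/0.013) × 0.8093^(2/3) × √0.001 = 2.112 m/s. Hydraulic depth D_h = A/T = 4.172/2.878 = 1.45 m.
Froude number Fr = V/√(g·D_h) = 2.112/√(9.81×1.45) = 0.56, which is less than 1, so the flow is subcritical.

subcritical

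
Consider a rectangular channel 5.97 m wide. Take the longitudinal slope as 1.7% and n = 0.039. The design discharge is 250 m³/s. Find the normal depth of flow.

Manning's equation rearranged: A R^(2/3) = nQ / (1·√S) = 0.039 × 250 / (√0.017) = 74.78.
At y = 5.79 m: A R^(2/3) = 54.31 — too small.
At y = 9.18 m: A R^(2/3) = 94.17 — too large.
At y = 7.55 m: A R^(2/3) = 74.83 — close enough.

y_n = 7.55 m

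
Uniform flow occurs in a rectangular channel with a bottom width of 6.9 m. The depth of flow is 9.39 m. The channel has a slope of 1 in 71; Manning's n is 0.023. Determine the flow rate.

Flow area A = b·y = 6.9 × 9.39 = 64.79 m². Wetted perimeter P = b + 2y = 6.9 + 2×9.39 = 25.68 m.
Hydraulic radius R = A/P = 64.79/25.68 = 2.523 m.
Manning's equation: Q = (1/n) A R^(2/3) S^(1/2) = (1/0.023) × 64.79 × 2.523^(2/3) × 0.01408^(1/2) = 620 m³/s.

Q = 620 m³/s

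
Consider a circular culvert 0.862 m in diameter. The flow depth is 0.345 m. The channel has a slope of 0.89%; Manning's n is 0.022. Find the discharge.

Q = 0.303 m³/s

For a circular section of diameter D = 0.862 m at depth y = 0.345 m, the central angle is θ = 2 arccos(1 − 2y/D) = 2.74 rad. Then A = (D²/8)(θ − sin θ) = 0.2182 m² and P = Dθ/2 = 1.181 m.
Hydraulic radius R = A/P = 0.2182/1.181 = 0.1847 m.
Manning's equation: Q = (1/n) A R^(2/3) S^(1/2) = (1/0.022) × 0.2182 × 0.1847^(2/3) × 0.0089^(1/2) = 0.303 m³/s.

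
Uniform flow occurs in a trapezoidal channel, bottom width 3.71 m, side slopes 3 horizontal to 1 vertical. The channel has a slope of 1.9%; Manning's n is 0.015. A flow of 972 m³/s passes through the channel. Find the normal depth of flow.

y_n = 4.01 m

Manning's equation rearranged: A R^(2/3) = nQ / (1·√S) = 0.015 × 972 / (√0.019) = 105.8.
At y = 3.28 m: A R^(2/3) = 66.19 — short.
At y = 4.74 m: A R^(2/3) = 157.5 — over.
At y = 4.01 m: A R^(2/3) = 105.8 — close enough.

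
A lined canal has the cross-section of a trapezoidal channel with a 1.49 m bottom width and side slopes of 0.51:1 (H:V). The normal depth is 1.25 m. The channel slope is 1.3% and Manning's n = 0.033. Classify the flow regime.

subcritical

With bottom width b = 1.49 m and side slope z = 0.51: A = (b + zy)y = (1.49 + 0.51×1.25)×1.25 = 2.659 m²; P = b + 2y√(1+z²) = 1.49 + 2×1.25×1.123 = 4.296 m.
Hydraulic radius R = A/P = 2.659/4.296 = 0.619 m.
V = (1/n) R^(2/3) √S = (1/0.033) × 0.619^(2/3) × √0.013 = 2.509 m/s. Hydraulic depth D_h = A/T = 2.659/2.765 = 0.9618 m.
Froude number Fr = V/√(g·D_h) = 2.509/√(9.81×0.9618) = 0.817, which is less than 1, so the flow is subcritical.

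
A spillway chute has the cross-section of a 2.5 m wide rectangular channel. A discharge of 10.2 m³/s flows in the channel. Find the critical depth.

For a rectangular channel, critical depth y_c = (q²/g)^(1/3) where q = Q/b = 10.2/2.5 = 4.08 m²/s.
So y_c = (4.08²/9.81)^(1/3) = 1.19 m.

y_c = 1.19 m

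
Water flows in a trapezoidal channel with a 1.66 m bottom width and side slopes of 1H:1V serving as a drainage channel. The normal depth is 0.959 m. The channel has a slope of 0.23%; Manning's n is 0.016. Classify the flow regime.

With bottom width b = 1.66 m and side slope z = 1: A = (b + zy)y = (1.66 + 1×0.959)×0.959 = 2.512 m²; P = b + 2y√(1+z²) = 1.66 + 2×0.959×1.414 = 4.372 m.
Hydraulic radius R = A/P = 2.512/4.372 = 0.5744 m.
V = (1/n) R^(2/3) √S = (1/0.016) × 0.5744^(2/3) × √0.0023 = 2.071 m/s. Hydraulic depth D_h = A/T = 2.512/3.578 = 0.702 m.
Froude number Fr = V/√(g·D_h) = 2.071/√(9.81×0.702) = 0.789, which is less than 1, so the flow is subcritical.

subcritical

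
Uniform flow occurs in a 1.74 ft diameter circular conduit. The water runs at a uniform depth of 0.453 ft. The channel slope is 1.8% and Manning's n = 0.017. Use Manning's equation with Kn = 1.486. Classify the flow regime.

For a circular section of diameter D = 1.74 ft at depth y = 0.453 ft, the central angle is θ = 2 arccos(1 − 2y/D) = 2.142 rad. Then A = (D²/8)(θ − sin θ) = 0.4922 ft² and P = Dθ/2 = 1.863 ft.
Hydraulic radius R = A/P = 0.4922/1.863 = 0.2641 ft.
V = (1.486/n) R^(2/3) √S = (1.486/0.017) × 0.2641^(2/3) × √0.018 = 4.828 ft/s. Hydraulic depth D_h = A/T = 0.4922/1.527 = 0.3223 ft.
Froude number Fr = V/√(g·D_h) = 4.828/√(32.2×0.3223) = 1.5, which is greater than 1, so the flow is supercritical.

supercritical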